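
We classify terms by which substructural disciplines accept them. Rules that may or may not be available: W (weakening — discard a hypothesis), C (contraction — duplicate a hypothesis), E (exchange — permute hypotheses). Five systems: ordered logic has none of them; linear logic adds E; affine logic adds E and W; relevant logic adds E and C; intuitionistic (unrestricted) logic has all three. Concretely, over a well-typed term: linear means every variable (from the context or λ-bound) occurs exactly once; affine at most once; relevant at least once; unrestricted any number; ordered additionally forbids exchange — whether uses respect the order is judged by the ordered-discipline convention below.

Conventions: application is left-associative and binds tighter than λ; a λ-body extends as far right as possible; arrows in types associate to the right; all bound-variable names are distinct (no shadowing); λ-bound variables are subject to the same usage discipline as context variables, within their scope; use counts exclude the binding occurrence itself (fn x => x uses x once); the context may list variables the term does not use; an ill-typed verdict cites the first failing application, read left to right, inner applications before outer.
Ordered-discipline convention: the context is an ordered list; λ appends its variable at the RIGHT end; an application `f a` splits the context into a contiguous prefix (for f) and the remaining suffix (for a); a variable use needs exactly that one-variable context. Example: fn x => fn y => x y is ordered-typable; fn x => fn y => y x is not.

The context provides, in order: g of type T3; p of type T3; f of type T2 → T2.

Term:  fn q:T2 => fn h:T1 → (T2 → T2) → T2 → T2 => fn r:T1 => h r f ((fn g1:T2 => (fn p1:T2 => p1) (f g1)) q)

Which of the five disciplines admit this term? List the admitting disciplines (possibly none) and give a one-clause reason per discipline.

accepted by: unrestricted
usage: g: 0; p: 0; f: 2; q (λ-bound): 1; h (λ-bound): 1; r (λ-bound): 1; g1 (λ-bound): 1; p1 (λ-bound): 1
left-to-right use order: h, r, f, p1, f, g1, q
typing: well-typed — term : T2 → (T1 → (T2 → T2) → T2 → T2) → T1 → T2
ordered: ✗, needs contraction — f ×2; unused: g, p — weakening required
linear: ✗, needs contraction — f ×2; unused: g, p — weakening required
affine: ✗, needs contraction — f ×2
relevant: ✗, unused: g, p — weakening required
unrestricted: ✓, type-checks (T2 → (T1 → (T2 → T2) → T2 → T2) → T1 → T2) and nothing is barred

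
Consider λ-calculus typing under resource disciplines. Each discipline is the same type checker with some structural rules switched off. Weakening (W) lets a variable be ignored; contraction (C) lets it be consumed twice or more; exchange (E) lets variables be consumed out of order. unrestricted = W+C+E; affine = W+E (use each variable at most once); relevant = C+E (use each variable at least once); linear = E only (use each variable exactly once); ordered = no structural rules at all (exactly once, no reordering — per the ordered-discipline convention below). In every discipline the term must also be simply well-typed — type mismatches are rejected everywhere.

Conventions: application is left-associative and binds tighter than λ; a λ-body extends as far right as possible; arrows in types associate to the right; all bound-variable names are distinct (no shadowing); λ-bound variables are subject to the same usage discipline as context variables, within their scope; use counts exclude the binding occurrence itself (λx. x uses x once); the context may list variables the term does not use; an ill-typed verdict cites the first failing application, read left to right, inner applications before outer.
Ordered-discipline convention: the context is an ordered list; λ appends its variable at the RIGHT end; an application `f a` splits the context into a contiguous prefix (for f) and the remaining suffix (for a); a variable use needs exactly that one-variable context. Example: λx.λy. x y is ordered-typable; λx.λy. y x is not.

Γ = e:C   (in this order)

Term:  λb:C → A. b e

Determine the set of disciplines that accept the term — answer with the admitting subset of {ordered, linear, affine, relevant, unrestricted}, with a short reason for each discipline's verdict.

admitting disciplines: linear, affine, relevant, unrestricted
use counts: e ×1, b (λ-bound) ×1
use order (left to right): b, e
typing: well-typed — term : (C → A) → A
ordered ✗ (no contiguous prefix/suffix split fits b, e)
linear ✓ (each of e, b used exactly once)
affine ✓ (no duplicate uses among e, b)
relevant ✓ (none of e, b goes unused)
unrestricted ✓ (typability at (C → A) → A is all that's needed)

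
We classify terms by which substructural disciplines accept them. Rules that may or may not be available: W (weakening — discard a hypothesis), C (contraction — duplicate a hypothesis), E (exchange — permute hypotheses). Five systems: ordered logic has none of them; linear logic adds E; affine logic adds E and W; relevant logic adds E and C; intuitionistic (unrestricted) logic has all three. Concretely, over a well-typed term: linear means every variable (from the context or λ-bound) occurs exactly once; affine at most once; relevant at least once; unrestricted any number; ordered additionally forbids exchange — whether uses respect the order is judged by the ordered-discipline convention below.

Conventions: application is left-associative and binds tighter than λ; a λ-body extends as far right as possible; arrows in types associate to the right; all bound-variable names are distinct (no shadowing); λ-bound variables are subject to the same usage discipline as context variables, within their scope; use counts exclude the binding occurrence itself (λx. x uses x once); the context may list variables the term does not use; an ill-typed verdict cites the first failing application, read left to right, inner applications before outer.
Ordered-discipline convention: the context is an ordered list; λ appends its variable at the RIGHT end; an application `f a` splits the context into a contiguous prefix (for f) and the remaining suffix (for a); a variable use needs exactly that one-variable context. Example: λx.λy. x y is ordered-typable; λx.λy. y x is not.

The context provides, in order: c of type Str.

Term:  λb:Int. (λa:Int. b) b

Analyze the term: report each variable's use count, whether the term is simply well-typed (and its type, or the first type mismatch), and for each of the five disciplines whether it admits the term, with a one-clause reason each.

use counts: c: 0, b (λ-bound): 2, a (λ-bound): 0
order of uses: b, b
typing: the term checks, with type Int → Int
ordered: ✗, repeated use of b ×2; needs weakening: c, a unused
linear: ✗, repeated use of b ×2; needs weakening: c, a unused
affine: ✗, repeated use of b ×2
relevant: ✗, needs weakening: c, a unused
unrestricted: ✓, typability at Int → Int is all that's needed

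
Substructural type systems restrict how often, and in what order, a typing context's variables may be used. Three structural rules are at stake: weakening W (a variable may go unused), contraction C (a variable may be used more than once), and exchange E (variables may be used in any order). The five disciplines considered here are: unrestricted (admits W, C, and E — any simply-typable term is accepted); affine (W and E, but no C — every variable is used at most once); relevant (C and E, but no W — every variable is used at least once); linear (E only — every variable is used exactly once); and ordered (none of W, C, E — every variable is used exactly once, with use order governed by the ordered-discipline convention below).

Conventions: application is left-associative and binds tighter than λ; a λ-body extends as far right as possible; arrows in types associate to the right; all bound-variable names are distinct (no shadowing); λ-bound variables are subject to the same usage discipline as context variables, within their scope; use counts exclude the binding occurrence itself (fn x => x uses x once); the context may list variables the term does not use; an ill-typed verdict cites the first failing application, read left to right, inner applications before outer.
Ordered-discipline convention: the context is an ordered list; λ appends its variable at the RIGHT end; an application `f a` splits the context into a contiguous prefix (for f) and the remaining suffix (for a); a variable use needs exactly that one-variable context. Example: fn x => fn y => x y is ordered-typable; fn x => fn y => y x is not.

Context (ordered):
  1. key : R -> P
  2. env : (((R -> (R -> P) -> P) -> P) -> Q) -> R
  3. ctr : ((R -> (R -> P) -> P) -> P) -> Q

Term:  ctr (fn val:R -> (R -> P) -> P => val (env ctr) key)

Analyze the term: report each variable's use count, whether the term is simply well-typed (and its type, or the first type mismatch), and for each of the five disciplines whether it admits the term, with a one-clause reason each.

usage: key: 1, env: 1, ctr: 2, val (bound): 1
use order (left to right): ctr, val, env, ctr, key
typing: well-typed — term : Q
ordered: ✗, uses contraction: ctr ×2
linear: ✗, uses contraction: ctr ×2
affine: ✗, uses contraction: ctr ×2
relevant: ✓, key, env, ctr, val: all used, weakening unneeded
unrestricted: ✓, typability at Q is all that's needed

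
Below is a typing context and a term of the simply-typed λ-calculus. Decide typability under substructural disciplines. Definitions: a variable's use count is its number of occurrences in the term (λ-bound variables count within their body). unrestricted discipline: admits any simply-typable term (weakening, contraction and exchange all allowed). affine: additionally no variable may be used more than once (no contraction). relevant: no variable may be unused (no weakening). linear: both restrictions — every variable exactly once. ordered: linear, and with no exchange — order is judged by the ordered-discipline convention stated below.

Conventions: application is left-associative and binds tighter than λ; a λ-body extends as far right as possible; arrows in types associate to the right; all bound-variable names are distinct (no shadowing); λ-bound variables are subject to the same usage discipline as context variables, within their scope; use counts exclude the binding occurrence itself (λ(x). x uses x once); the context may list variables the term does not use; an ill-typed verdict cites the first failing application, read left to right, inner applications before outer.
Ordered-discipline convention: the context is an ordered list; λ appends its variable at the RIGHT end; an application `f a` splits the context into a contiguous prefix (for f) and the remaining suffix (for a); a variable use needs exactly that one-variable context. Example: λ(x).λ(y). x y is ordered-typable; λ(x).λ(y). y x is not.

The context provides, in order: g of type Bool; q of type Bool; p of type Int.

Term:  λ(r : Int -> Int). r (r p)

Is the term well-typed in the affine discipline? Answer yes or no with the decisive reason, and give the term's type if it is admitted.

no — needs contraction — r ×2
variable uses: g: 0; q: 0; p: 1; r (λ-bound): 2
order of uses: r, r, p
typing: well-typed at (Int -> Int) -> Int
all disciplines: ordered ✗ | linear ✗ | affine ✗ | relevant ✗ | unrestricted ✓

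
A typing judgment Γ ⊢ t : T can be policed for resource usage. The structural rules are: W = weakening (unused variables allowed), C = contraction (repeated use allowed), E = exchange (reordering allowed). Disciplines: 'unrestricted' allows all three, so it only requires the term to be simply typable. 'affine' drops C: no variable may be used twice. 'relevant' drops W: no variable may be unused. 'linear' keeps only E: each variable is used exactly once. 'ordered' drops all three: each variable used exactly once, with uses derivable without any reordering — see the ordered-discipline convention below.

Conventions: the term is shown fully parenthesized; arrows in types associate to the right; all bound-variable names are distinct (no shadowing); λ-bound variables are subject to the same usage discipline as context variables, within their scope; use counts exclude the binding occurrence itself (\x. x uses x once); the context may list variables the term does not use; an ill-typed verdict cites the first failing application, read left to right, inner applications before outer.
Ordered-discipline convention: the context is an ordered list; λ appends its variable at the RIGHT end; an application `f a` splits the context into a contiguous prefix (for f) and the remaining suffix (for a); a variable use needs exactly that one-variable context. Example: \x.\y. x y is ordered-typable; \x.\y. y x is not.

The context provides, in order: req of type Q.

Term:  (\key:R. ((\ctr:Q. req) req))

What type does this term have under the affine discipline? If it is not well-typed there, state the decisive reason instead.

not well-typed under affine — repeated use of req ×2
variable uses: req: 2×; key (bound): 0×; ctr (bound): 0×
order of uses: req, req
typing: the term checks, with type R -> Q
across the five disciplines: ordered ✗, linear ✗, affine ✗, relevant ✗, unrestricted ✓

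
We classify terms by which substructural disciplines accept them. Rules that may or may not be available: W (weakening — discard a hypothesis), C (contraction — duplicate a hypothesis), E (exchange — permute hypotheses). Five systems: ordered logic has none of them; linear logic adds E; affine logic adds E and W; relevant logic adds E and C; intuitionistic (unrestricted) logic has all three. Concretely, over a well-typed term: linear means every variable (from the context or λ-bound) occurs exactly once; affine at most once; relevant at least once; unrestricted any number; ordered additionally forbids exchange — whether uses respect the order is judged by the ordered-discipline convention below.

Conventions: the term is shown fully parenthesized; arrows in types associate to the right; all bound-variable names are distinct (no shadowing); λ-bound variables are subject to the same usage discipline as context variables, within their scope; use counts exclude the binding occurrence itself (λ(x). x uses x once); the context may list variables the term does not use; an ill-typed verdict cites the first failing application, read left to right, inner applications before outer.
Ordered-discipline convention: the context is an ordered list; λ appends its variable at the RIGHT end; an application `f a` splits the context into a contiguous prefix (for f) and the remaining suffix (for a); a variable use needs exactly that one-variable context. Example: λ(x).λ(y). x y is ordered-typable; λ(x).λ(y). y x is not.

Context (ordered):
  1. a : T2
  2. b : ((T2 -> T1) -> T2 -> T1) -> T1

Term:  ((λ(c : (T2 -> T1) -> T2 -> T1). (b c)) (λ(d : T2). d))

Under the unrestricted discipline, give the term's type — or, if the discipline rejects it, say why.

not well-typed under unrestricted — a type mismatch blocks all five
variable uses: a: 0×, b: 1×, c (λ-bound): 1×, d (λ-bound): 1×
order of uses: b, c, d
typing: ill-typed: an argument T2 -> T2 mismatches the expected (T2 -> T1) -> T2 -> T1
per-discipline verdicts: ordered ✗, linear ✗, affine ✗, relevant ✗, unrestricted ✗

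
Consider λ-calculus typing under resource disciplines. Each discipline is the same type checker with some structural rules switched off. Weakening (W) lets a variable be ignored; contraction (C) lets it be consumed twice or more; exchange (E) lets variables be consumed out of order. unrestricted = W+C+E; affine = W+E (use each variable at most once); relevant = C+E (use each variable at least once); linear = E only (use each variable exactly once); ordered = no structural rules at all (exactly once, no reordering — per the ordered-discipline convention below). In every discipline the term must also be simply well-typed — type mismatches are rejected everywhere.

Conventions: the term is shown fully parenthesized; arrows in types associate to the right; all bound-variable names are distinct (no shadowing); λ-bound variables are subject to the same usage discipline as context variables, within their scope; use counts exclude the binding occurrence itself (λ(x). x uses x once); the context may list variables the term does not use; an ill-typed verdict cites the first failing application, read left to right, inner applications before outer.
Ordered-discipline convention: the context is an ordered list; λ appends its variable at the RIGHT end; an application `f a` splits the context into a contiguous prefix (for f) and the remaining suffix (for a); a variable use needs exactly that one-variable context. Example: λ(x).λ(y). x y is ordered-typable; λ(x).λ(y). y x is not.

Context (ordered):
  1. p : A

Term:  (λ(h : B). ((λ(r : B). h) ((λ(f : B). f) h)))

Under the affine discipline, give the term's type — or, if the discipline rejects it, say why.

not well-typed under affine — needs contraction — h ×2
counts: p: 0; h (λ-bound): 2; r (λ-bound): 0; f (λ-bound): 1
order of uses: h, f, h
typing: well-typed at B → B
across the five disciplines: ordered ✗, linear ✗, affine ✗, relevant ✗, unrestricted ✓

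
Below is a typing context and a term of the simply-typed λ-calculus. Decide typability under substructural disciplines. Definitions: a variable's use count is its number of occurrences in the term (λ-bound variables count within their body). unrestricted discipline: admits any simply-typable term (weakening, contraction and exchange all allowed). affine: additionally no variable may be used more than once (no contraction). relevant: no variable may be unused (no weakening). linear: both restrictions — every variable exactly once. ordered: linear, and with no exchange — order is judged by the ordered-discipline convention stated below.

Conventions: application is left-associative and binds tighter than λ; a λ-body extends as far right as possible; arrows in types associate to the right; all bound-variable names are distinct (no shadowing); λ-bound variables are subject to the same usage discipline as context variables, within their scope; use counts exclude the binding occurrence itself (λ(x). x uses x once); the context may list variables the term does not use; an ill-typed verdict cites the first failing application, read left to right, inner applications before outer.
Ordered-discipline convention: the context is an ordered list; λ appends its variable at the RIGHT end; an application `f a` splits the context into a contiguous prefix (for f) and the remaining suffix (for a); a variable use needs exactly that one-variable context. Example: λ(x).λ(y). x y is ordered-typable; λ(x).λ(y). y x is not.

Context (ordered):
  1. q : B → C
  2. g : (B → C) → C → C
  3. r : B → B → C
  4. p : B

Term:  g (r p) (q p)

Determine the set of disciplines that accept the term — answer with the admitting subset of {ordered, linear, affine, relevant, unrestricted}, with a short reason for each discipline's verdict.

accepted by: relevant, unrestricted
usage: q: 1, g: 1, r: 1, p: 2
uses in reading order: g, r, p, q, p
typing: well-typed — term : C
ordered: ✗ — repeated use of p ×2
linear: ✗ — repeated use of p ×2
affine: ✗ — repeated use of p ×2
relevant: ✓ — none of q, g, r, p goes unused
unrestricted: ✓ — type-checks (C) and nothing is barred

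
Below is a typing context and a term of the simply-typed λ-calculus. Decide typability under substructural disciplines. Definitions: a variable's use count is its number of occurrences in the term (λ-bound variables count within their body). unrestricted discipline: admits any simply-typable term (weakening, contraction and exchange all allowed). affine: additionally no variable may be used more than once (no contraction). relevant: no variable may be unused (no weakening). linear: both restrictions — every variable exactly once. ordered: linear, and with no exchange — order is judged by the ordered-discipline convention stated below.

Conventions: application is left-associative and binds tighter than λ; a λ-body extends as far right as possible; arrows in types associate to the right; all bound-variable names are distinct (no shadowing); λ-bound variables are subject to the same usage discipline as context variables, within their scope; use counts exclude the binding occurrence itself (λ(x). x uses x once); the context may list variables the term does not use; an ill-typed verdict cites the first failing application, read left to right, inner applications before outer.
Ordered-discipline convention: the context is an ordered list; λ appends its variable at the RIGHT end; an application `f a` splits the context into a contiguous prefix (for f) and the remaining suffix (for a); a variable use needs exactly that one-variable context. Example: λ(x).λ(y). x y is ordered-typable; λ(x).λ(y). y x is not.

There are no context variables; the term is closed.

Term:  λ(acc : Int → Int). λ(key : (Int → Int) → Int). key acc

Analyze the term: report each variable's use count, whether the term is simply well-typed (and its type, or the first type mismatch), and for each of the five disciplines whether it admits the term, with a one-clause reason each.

usage: acc (λ-bound): 1; key (λ-bound): 1
order of uses: key, acc
typing: ✓ — (Int → Int) → ((Int → Int) → Int) → Int
ordered: ✗, no ordered split (uses run key, acc)
linear: ✓, each of acc, key used exactly once
affine: ✓, acc, key: no repeats, contraction unneeded
relevant: ✓, none of acc, key goes unused
unrestricted: ✓, type-checks ((Int → Int) → ((Int → Int) → Int) → Int) and nothing is barred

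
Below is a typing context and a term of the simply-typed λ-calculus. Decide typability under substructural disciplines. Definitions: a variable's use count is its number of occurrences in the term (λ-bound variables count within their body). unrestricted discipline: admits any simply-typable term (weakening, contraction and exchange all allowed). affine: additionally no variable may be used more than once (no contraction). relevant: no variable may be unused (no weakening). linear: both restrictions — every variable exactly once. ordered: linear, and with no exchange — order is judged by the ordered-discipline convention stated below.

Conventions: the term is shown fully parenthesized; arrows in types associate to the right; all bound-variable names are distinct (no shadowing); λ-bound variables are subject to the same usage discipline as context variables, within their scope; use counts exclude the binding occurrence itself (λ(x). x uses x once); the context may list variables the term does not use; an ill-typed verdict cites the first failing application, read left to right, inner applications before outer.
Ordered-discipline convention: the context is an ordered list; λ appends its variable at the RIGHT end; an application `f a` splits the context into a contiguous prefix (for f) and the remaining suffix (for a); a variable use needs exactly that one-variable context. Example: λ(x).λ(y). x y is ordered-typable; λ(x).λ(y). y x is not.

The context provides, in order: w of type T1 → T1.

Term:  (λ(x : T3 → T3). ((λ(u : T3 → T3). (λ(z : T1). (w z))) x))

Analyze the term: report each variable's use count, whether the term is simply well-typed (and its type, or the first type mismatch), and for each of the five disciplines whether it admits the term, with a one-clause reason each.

use counts: w: 1; x [bound]: 1; u [bound]: 0; z [bound]: 1
use order (left to right): w, z, x
typing: well-typed at (T3 → T3) → T1 → T1
ordered: ✗, u never used (weakening)
linear: ✗, u never used (weakening)
affine: ✓, w, x, u, z: no repeats, contraction unneeded
relevant: ✗, u never used (weakening)
unrestricted: ✓, simply typable at (T3 → T3) → T1 → T1; W, C, E all held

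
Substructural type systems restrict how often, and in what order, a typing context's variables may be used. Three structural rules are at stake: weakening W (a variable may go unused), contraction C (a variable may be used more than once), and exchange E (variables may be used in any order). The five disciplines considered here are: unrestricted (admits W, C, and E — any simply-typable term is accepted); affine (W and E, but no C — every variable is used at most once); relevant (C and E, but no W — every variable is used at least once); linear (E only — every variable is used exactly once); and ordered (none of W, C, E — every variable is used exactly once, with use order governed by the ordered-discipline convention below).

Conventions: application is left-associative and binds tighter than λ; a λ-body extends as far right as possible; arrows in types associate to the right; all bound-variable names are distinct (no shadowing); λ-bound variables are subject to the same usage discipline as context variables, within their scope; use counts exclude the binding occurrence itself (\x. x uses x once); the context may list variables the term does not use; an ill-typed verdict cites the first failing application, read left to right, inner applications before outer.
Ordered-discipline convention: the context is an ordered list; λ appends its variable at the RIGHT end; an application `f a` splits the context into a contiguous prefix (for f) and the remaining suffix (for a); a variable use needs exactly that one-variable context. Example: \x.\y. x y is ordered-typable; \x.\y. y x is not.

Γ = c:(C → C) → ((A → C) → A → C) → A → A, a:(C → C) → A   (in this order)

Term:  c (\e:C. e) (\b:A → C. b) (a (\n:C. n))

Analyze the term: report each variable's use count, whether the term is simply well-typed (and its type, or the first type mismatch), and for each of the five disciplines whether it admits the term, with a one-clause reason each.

usage: c ×1; a ×1; e [bound] ×1; b [bound] ×1; n [bound] ×1
uses in reading order: c, e, b, a, n
typing: well-typed — term : A
ordered: ✓ — single-use (c, a, e, b, n), ordered derivation ok
linear: ✓ — c, a, e, b, n: one use apiece
affine: ✓ — none of c, a, e, b, n used more than once
relevant: ✓ — none of c, a, e, b, n goes unused
unrestricted: ✓ — simply typable at A; W, C, E all held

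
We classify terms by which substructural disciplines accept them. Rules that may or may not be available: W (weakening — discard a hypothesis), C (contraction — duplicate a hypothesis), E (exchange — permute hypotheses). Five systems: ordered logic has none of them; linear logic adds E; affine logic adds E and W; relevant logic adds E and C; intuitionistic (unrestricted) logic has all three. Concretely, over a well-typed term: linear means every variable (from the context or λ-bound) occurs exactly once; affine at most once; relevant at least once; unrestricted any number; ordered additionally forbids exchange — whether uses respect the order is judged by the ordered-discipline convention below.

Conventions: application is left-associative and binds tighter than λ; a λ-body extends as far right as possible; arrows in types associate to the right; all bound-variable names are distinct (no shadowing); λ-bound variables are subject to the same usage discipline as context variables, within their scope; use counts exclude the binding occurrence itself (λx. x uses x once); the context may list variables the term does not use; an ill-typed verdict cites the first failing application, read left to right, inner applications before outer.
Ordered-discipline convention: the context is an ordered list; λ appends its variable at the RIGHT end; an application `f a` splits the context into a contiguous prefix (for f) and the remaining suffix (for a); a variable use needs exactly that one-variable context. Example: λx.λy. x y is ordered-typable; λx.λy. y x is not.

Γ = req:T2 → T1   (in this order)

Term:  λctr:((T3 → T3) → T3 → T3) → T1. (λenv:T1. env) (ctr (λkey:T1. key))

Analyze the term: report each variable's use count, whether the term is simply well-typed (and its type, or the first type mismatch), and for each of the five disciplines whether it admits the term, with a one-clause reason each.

variable uses: req: 0×, ctr [bound]: 1×, env [bound]: 1×, key [bound]: 1×
uses in reading order: env, ctr, key
typing: ill-typed: argument of type T1 → T1 where (T3 → T3) → T3 → T3 is required
ordered: ✗ — the type mismatch rejects it
linear: ✗ — not simply typable
affine: ✗ — fails simple typing
relevant: ✗ — a type mismatch blocks all five
unrestricted: ✗ — the type mismatch rejects it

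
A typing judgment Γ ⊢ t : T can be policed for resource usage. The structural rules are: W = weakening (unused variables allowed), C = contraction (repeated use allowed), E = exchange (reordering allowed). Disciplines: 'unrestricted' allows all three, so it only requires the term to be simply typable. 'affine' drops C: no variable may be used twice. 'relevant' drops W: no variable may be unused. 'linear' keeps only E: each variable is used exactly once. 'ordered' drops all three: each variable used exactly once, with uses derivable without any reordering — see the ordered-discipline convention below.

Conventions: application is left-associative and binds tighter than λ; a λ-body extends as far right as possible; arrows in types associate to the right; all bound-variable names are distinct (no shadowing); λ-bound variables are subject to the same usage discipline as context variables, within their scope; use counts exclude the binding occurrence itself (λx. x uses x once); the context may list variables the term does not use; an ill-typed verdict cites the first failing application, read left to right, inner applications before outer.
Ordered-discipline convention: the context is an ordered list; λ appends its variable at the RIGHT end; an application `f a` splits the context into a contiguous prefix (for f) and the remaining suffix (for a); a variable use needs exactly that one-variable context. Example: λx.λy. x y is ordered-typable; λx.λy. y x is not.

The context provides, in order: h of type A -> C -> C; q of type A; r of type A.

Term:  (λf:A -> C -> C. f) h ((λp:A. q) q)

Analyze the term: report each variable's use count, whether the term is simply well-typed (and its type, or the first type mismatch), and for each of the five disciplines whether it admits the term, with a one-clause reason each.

counts: h=1, q=2, r=0, f [bound]=1, p [bound]=0
left-to-right use order: f, h, q, q
typing: well-typed at C -> C
ordered: ✗ — uses contraction: q ×2; needs weakening: r, p unused
linear: ✗ — uses contraction: q ×2; needs weakening: r, p unused
affine: ✗ — uses contraction: q ×2
relevant: ✗ — needs weakening: r, p unused
unrestricted: ✓ — simply typable at C -> C; W, C, E all held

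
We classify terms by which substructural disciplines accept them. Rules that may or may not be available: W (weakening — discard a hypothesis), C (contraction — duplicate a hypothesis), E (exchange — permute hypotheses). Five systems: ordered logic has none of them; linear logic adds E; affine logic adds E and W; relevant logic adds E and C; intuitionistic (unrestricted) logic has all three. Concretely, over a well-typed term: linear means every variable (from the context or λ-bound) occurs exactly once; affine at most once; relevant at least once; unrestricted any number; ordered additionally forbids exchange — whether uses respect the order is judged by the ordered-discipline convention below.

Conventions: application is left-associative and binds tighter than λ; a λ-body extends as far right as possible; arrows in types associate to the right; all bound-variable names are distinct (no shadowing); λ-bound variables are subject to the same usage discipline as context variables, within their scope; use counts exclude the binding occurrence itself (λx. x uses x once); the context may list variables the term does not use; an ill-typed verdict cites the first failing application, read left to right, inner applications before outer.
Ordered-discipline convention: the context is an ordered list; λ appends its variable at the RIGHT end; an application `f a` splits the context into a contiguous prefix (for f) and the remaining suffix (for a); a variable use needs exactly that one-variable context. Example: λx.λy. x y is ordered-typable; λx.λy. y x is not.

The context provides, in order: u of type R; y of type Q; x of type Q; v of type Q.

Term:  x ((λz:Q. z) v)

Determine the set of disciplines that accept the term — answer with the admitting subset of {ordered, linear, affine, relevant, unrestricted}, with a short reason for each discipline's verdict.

accepted by: none
variable uses: u: 0; y: 0; x: 1; v: 1; z (λ-bound): 1
use order (left to right): x, z, v
typing: ill-typed: applying a non-function (Q)
ordered ✗ (fails simple typing)
linear ✗ (a type mismatch blocks all five)
affine ✗ (the type mismatch rejects it)
relevant ✗ (not simply typable)
unrestricted ✗ (fails simple typing)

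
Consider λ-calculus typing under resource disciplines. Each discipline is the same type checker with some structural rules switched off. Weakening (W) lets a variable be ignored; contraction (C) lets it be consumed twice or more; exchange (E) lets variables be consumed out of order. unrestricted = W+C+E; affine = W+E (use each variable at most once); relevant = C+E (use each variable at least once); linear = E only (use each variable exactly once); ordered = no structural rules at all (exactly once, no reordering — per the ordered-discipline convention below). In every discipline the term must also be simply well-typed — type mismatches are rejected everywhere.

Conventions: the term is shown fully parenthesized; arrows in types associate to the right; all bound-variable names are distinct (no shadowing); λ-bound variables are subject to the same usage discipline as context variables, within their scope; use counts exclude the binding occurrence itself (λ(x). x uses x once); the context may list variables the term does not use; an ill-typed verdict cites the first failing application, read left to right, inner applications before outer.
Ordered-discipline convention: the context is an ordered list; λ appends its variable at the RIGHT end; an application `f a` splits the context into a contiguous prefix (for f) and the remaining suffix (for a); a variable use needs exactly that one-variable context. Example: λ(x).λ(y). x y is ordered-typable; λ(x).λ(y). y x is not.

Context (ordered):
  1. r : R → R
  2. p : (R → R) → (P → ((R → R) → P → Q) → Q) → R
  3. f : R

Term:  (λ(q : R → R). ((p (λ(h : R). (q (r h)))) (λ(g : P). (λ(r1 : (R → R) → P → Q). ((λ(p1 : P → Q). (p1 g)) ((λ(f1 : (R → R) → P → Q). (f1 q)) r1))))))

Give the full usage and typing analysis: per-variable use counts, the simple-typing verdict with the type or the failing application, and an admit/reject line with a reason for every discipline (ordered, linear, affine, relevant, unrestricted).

variable uses: r: 1×, p: 1×, f: 0×, q [bound]: 2×, h [bound]: 1×, g [bound]: 1×, r1 [bound]: 1×, p1 [bound]: 1×, f1 [bound]: 1×
use order (left to right): p, q, r, h, p1, g, f1, q, r1
typing: well-typed — term : (R → R) → R
ordered: ✗, repeated use of q ×2; unused: f — weakening required
linear: ✗, repeated use of q ×2; unused: f — weakening required
affine: ✗, repeated use of q ×2
relevant: ✗, unused: f — weakening required
unrestricted: ✓, typability at (R → R) → R is all that's needed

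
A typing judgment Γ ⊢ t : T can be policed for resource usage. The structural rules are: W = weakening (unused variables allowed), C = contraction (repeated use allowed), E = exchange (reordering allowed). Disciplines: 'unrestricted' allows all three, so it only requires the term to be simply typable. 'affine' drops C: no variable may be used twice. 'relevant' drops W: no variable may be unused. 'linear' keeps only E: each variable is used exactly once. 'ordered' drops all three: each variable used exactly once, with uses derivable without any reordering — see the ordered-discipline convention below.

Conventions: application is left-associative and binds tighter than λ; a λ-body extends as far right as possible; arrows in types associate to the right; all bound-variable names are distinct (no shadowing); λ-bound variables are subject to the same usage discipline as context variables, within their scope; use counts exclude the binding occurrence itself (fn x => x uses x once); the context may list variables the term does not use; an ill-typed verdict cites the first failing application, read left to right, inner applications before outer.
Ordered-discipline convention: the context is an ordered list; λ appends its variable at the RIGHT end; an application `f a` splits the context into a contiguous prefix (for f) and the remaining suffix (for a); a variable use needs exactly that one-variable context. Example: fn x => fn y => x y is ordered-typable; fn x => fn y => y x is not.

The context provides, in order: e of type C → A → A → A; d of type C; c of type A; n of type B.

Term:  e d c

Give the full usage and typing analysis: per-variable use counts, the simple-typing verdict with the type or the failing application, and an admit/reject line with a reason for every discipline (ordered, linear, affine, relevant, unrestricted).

variable uses: e=1; d=1; c=1; n=0
left-to-right use order: e, d, c
typing: ✓ — A → A
ordered: ✗, n never used (weakening)
linear: ✗, n never used (weakening)
affine: ✓, none of e, d, c, n used more than once
relevant: ✗, n never used (weakening)
unrestricted: ✓, well-typed at A → A; no restrictions here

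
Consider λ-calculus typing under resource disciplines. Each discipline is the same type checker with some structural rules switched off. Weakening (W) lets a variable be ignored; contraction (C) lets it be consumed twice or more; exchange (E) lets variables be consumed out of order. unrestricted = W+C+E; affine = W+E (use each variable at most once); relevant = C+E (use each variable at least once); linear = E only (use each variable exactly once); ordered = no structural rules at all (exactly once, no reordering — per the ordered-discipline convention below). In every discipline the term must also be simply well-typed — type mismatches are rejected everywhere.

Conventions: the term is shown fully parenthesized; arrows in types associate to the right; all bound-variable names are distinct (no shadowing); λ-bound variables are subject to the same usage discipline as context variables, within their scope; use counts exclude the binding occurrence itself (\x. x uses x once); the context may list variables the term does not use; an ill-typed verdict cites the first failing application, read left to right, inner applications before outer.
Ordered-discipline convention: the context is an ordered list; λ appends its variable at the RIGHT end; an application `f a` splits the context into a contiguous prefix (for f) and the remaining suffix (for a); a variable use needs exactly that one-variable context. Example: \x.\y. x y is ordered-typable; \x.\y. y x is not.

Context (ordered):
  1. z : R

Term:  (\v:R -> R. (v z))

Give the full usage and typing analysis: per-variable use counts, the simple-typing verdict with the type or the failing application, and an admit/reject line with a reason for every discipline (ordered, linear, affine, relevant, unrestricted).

counts: z: 1, v (λ-bound): 1
order of uses: v, z
typing: well-typed — term : (R -> R) -> R
ordered: ✗, needs exchange: uses follow v, z
linear: ✓, exactly-once usage across z, v
affine: ✓, z, v: no repeats, contraction unneeded
relevant: ✓, none of z, v goes unused
unrestricted: ✓, well-typed at (R -> R) -> R; no restrictions here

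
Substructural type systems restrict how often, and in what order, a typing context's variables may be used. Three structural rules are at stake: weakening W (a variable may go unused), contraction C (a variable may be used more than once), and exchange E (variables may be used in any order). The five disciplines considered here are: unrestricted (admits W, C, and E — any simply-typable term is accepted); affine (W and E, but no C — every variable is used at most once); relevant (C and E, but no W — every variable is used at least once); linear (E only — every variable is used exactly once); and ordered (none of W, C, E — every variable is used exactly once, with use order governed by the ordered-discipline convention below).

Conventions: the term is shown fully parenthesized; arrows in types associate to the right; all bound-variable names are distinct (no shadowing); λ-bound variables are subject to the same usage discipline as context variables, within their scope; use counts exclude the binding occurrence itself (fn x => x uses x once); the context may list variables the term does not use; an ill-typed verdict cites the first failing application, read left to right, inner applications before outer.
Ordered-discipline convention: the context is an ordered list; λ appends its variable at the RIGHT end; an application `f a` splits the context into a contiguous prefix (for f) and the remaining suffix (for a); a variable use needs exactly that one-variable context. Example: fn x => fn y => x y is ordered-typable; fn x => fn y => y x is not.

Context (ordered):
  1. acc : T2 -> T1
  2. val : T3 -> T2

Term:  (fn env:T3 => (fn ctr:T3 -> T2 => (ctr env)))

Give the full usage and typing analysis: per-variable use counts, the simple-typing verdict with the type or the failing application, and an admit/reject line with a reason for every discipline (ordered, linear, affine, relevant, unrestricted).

usage: acc: 0, val: 0, env [bound]: 1, ctr [bound]: 1
uses in reading order: ctr, env
typing: the term checks, with type T3 -> (T3 -> T2) -> T2
ordered: ✗, acc, val never used (weakening)
linear: ✗, acc, val never used (weakening)
affine: ✓, at most one use each (acc, val, env, ctr)
relevant: ✗, acc, val never used (weakening)
unrestricted: ✓, type-checks (T3 -> (T3 -> T2) -> T2) and nothing is barred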